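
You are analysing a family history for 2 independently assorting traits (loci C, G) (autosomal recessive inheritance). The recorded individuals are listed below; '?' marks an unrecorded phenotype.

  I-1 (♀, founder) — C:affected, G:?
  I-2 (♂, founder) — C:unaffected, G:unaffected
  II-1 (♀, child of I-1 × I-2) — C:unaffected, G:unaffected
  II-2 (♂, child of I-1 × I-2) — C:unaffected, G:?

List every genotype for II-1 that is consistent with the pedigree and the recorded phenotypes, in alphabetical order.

II-1 ∈ {Cc GG, Cc Gg}

C/I-1 aff ·: cc
C/I-2 un ·: CC|Cc
C/II-1 un I-1×I-2: Cc
C/II-2 un I-1×I-2: Cc
⇒ C over [I-1,I-2,II-1,II-2]: 2 consistent
G/I-1 ? ·: GG|Gg|gg
G/I-2 un ·: GG|Gg
G/II-1 un I-1×I-2: GG|Gg
G/II-2 ? I-1×I-2: GG|Gg|gg
⇒ G over [I-1,I-2,II-1,II-2]: 18 consistent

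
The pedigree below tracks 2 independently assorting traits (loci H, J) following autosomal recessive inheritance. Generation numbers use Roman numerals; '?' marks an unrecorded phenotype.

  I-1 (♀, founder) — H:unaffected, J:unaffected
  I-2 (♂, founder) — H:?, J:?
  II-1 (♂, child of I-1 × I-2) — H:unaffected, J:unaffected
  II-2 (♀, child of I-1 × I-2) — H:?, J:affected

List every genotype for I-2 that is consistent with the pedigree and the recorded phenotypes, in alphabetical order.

H/I-1 un ·: HH|Hh
H/I-2 ? ·: HH|Hh|hh
H/II-1 un I-1×I-2: HH|Hh
H/II-2 ? I-1×I-2: HH|Hh|hh
⇒ H over [I-1,I-2,II-1,II-2]: 18 consistent
J/I-1 un ·: Jj
J/I-2 ? ·: Jj|jj
J/II-1 un I-1×I-2: JJ|Jj
J/II-2 aff I-1×I-2: jj
⇒ J over [I-1,I-2,II-1,II-2]: 3 consistent

I-2 ∈ {HH Jj, HH jj, Hh Jj, Hh jj, hh Jj, hh jj}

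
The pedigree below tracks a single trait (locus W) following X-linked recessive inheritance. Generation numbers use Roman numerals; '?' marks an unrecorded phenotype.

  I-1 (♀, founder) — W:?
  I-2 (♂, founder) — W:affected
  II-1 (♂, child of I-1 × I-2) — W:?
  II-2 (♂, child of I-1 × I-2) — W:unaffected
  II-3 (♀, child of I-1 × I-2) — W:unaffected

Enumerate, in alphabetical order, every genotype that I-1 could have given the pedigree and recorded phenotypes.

I-1 ∈ {X^WX^W, X^WX^w}

W/I-1 ? ·: X^WX^W|X^WX^w
W/I-2 aff ·: X^wY
W/II-1 ? I-1×I-2: X^WY|X^wY
W/II-2 un I-1×I-2: X^WY
W/II-3 un I-1×I-2: X^WX^w
⇒ W over [I-1,I-2,II-1,II-2,II-3]: 3 consistent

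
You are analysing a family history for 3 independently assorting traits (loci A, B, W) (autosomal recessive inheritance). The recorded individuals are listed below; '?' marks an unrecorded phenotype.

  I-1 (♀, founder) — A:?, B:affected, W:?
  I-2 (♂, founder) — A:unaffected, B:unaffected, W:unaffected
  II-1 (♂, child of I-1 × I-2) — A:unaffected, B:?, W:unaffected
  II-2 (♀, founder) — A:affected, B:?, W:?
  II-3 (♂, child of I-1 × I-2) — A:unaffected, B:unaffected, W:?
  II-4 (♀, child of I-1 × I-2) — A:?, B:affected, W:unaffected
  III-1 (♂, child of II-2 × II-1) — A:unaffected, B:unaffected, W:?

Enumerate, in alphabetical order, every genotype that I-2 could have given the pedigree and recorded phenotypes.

A/I-1 ? ·: AA|Aa|aa
A/I-2 un ·: AA|Aa
A/II-1 un I-1×I-2: AA|Aa
A/II-2 aff ·: aa
A/II-3 un I-1×I-2: AA|Aa
A/II-4 ? I-1×I-2: AA|Aa|aa
A/III-1 un II-2×II-1: Aa
⇒ A over [I-1,I-2,II-1,II-2,II-3,II-4,III-1]: 32 consistent
B/I-1 aff ·: bb
B/I-2 un ·: Bb
B/II-1 ? I-1×I-2: Bb|bb
B/II-2 ? ·: BB|Bb|bb
B/II-3 un I-1×I-2: Bb
B/II-4 aff I-1×I-2: bb
B/III-1 un II-2×II-1: BB|Bb
⇒ B over [I-1,I-2,II-1,II-2,II-3,II-4,III-1]: 7 consistent
W/I-1 ? ·: WW|Ww|ww
W/I-2 un ·: WW|Ww
W/II-1 un I-1×I-2: WW|Ww
W/II-2 ? ·: WW|Ww|ww
W/II-3 ? I-1×I-2: WW|Ww|ww
W/II-4 un I-1×I-2: WW|Ww
W/III-1 ? II-2×II-1: WW|Ww|ww
⇒ W over [I-1,I-2,II-1,II-2,II-3,II-4,III-1]: 179 consistent

I-2 ∈ {AA Bb WW, AA Bb Ww, Aa Bb WW, Aa Bb Ww}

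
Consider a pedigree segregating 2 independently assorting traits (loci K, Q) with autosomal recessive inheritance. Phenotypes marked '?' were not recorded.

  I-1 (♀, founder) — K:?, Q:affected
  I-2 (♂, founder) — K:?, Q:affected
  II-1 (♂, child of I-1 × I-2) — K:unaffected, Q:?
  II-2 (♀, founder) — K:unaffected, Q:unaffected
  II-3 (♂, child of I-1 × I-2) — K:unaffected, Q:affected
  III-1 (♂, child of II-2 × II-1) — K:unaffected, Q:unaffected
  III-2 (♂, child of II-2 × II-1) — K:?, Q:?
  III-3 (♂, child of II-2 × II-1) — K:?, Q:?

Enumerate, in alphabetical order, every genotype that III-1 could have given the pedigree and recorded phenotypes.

K/I-1 ? ·: KK|Kk|kk
K/I-2 ? ·: KK|Kk|kk
K/II-1 un I-1×I-2: KK|Kk
K/II-2 un ·: KK|Kk
K/II-3 un I-1×I-2: KK|Kk
K/III-1 un II-2×II-1: KK|Kk
K/III-2 ? II-2×II-1: KK|Kk|kk
K/III-3 ? II-2×II-1: KK|Kk|kk
⇒ K over [I-1,I-2,II-1,II-2,II-3,III-1,III-2,III-3]: 323 consistent
Q/I-1 aff ·: qq
Q/I-2 aff ·: qq
Q/II-1 ? I-1×I-2: qq
Q/II-2 un ·: QQ|Qq
Q/II-3 aff I-1×I-2: qq
Q/III-1 un II-2×II-1: Qq
Q/III-2 ? II-2×II-1: Qq|qq
Q/III-3 ? II-2×II-1: Qq|qq
⇒ Q over [I-1,I-2,II-1,II-2,II-3,III-1,III-2,III-3]: 5 consistent

III-1 ∈ {KK Qq, Kk Qq}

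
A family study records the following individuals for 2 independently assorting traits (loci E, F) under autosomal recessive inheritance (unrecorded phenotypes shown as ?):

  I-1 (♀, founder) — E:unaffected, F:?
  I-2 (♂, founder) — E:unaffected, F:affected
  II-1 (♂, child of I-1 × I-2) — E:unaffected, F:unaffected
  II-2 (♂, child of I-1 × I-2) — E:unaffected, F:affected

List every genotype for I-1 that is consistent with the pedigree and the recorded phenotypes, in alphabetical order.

E/I-1 un ·: EE|Ee
E/I-2 un ·: EE|Ee
E/II-1 un I-1×I-2: EE|Ee
E/II-2 un I-1×I-2: EE|Ee
⇒ E over [I-1,I-2,II-1,II-2]: 13 consistent
F/I-1 ? ·: Ff
F/I-2 aff ·: ff
F/II-1 un I-1×I-2: Ff
F/II-2 aff I-1×I-2: ff
⇒ F over [I-1,I-2,II-1,II-2]: 1 consistent

I-1 ∈ {EE Ff, Ee Ff}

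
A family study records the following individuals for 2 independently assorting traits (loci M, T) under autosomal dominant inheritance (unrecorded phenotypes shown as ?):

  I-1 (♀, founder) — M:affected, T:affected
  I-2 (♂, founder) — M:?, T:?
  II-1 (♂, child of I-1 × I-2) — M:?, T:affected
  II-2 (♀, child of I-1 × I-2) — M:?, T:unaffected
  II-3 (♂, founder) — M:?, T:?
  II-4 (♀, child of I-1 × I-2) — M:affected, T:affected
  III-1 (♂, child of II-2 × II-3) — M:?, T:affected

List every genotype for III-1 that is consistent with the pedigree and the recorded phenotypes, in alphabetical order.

III-1 ∈ {MM Tt, Mm Tt, mm Tt}

M/I-1 aff ·: Mm|MM
M/I-2 ? ·: mm|Mm|MM
M/II-1 ? I-1×I-2: mm|Mm|MM
M/II-2 ? I-1×I-2: mm|Mm|MM
M/II-3 ? ·: mm|Mm|MM
M/II-4 aff I-1×I-2: Mm|MM
M/III-1 ? II-2×II-3: mm|Mm|MM
⇒ M over [I-1,I-2,II-1,II-2,II-3,II-4,III-1]: 211 consistent
T/I-1 aff ·: Tt
T/I-2 ? ·: tt|Tt
T/II-1 aff I-1×I-2: Tt|TT
T/II-2 un I-1×I-2: tt
T/II-3 ? ·: Tt|TT
T/II-4 aff I-1×I-2: Tt|TT
T/III-1 aff II-2×II-3: Tt
⇒ T over [I-1,I-2,II-1,II-2,II-3,II-4,III-1]: 10 consistent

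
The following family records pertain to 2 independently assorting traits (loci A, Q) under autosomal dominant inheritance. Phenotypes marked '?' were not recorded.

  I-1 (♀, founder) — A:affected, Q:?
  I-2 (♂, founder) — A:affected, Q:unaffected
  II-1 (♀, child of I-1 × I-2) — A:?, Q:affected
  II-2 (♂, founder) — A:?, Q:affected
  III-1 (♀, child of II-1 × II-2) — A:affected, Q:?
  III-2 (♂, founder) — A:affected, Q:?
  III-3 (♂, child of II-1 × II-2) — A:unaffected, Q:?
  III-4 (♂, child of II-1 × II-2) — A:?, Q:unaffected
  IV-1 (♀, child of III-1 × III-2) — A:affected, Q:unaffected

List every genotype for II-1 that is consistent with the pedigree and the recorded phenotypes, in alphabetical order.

II-1 ∈ {Aa Qq, aa Qq}

A/I-1 aff ·: Aa|AA
A/I-2 aff ·: Aa|AA
A/II-1 ? I-1×I-2: aa|Aa
A/II-2 ? ·: aa|Aa
A/III-1 aff II-1×II-2: Aa|AA
A/III-2 aff ·: Aa|AA
A/III-3 un II-1×II-2: aa
A/III-4 ? II-1×II-2: aa|Aa|AA
A/IV-1 aff III-1×III-2: Aa|AA
⇒ A over [I-1,I-2,II-1,II-2,III-1,III-2,III-3,III-4,IV-1]: 95 consistent
Q/I-1 ? ·: Qq|QQ
Q/I-2 un ·: qq
Q/II-1 aff I-1×I-2: Qq
Q/II-2 aff ·: Qq
Q/III-1 ? II-1×II-2: qq|Qq
Q/III-2 ? ·: qq|Qq
Q/III-3 ? II-1×II-2: qq|Qq|QQ
Q/III-4 un II-1×II-2: qq
Q/IV-1 un III-1×III-2: qq
⇒ Q over [I-1,I-2,II-1,II-2,III-1,III-2,III-3,III-4,IV-1]: 24 consistent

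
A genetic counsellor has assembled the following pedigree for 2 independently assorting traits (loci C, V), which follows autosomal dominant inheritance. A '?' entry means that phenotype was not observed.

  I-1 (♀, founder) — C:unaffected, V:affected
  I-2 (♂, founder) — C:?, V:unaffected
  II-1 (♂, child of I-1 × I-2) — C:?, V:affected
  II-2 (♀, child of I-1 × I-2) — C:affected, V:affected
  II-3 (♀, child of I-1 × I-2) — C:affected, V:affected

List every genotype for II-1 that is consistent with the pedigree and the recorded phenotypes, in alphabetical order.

II-1 ∈ {Cc Vv, cc Vv}

C/I-1 un ·: cc
C/I-2 ? ·: Cc|CC
C/II-1 ? I-1×I-2: cc|Cc
C/II-2 aff I-1×I-2: Cc
C/II-3 aff I-1×I-2: Cc
⇒ C over [I-1,I-2,II-1,II-2,II-3]: 3 consistent
V/I-1 aff ·: Vv|VV
V/I-2 un ·: vv
V/II-1 aff I-1×I-2: Vv
V/II-2 aff I-1×I-2: Vv
V/II-3 aff I-1×I-2: Vv
⇒ V over [I-1,I-2,II-1,II-2,II-3]: 2 consistent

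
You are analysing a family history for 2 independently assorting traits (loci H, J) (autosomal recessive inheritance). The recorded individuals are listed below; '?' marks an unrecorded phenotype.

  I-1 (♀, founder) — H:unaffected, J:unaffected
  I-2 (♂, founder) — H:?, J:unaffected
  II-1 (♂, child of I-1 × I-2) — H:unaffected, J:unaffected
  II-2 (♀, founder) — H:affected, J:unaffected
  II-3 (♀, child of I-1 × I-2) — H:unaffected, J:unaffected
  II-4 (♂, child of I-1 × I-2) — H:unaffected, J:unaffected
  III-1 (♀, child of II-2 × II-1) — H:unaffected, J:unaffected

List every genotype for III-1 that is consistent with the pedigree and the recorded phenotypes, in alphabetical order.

H/I-1 un ·: HH|Hh
H/I-2 ? ·: HH|Hh|hh
H/II-1 un I-1×I-2: HH|Hh
H/II-2 aff ·: hh
H/II-3 un I-1×I-2: HH|Hh
H/II-4 un I-1×I-2: HH|Hh
H/III-1 un II-2×II-1: Hh
⇒ H over [I-1,I-2,II-1,II-2,II-3,II-4,III-1]: 27 consistent
J/I-1 un ·: JJ|Jj
J/I-2 un ·: JJ|Jj
J/II-1 un I-1×I-2: JJ|Jj
J/II-2 un ·: JJ|Jj
J/II-3 un I-1×I-2: JJ|Jj
J/II-4 un I-1×I-2: JJ|Jj
J/III-1 un II-2×II-1: JJ|Jj
⇒ J over [I-1,I-2,II-1,II-2,II-3,II-4,III-1]: 87 consistent

III-1 ∈ {Hh JJ, Hh Jj}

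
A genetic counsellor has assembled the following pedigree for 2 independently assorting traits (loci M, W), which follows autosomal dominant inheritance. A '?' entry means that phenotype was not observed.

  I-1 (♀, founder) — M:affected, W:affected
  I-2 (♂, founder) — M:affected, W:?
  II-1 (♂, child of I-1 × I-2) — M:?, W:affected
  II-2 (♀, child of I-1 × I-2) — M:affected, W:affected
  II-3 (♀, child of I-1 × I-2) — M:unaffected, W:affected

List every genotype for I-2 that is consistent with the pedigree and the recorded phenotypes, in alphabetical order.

I-2 ∈ {Mm WW, Mm Ww, Mm ww}

M/I-1 aff ·: Mm
M/I-2 aff ·: Mm
M/II-1 ? I-1×I-2: mm|Mm|MM
M/II-2 aff I-1×I-2: Mm|MM
M/II-3 un I-1×I-2: mm
⇒ M over [I-1,I-2,II-1,II-2,II-3]: 6 consistent
W/I-1 aff ·: Ww|WW
W/I-2 ? ·: ww|Ww|WW
W/II-1 aff I-1×I-2: Ww|WW
W/II-2 aff I-1×I-2: Ww|WW
W/II-3 aff I-1×I-2: Ww|WW
⇒ W over [I-1,I-2,II-1,II-2,II-3]: 27 consistent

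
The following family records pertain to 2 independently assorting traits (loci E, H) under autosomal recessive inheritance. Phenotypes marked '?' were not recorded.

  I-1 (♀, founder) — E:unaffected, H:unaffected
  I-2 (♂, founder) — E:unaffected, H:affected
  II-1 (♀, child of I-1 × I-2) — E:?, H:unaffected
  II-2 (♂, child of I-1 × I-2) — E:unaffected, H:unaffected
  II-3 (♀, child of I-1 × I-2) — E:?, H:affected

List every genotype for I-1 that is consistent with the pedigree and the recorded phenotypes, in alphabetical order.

I-1 ∈ {EE Hh, Ee Hh}

E/I-1 un ·: EE|Ee
E/I-2 un ·: EE|Ee
E/II-1 ? I-1×I-2: EE|Ee|ee
E/II-2 un I-1×I-2: EE|Ee
E/II-3 ? I-1×I-2: EE|Ee|ee
⇒ E over [I-1,I-2,II-1,II-2,II-3]: 35 consistent
H/I-1 un ·: Hh
H/I-2 aff ·: hh
H/II-1 un I-1×I-2: Hh
H/II-2 un I-1×I-2: Hh
H/II-3 aff I-1×I-2: hh
⇒ H over [I-1,I-2,II-1,II-2,II-3]: 1 consistent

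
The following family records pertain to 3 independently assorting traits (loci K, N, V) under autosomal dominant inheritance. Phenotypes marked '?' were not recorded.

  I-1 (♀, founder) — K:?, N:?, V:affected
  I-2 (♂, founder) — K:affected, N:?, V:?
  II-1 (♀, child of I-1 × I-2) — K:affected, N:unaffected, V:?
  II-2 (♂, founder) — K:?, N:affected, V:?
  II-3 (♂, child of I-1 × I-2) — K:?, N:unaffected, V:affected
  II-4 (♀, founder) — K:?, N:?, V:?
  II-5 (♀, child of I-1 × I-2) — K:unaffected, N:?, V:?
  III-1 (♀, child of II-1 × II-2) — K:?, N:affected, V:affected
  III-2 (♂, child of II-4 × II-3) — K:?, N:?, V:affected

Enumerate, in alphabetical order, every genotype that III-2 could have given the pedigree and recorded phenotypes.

K/I-1 ? ·: kk|Kk
K/I-2 aff ·: Kk
K/II-1 aff I-1×I-2: Kk|KK
K/II-2 ? ·: kk|Kk|KK
K/II-3 ? I-1×I-2: kk|Kk|KK
K/II-4 ? ·: kk|Kk|KK
K/II-5 un I-1×I-2: kk
K/III-1 ? II-1×II-2: kk|Kk|KK
K/III-2 ? II-4×II-3: kk|Kk|KK
⇒ K over [I-1,I-2,II-1,II-2,II-3,II-4,II-5,III-1,III-2]: 242 consistent
N/I-1 ? ·: nn|Nn
N/I-2 ? ·: nn|Nn
N/II-1 un I-1×I-2: nn
N/II-2 aff ·: Nn|NN
N/II-3 un I-1×I-2: nn
N/II-4 ? ·: nn|Nn|NN
N/II-5 ? I-1×I-2: nn|Nn|NN
N/III-1 aff II-1×II-2: Nn
N/III-2 ? II-4×II-3: nn|Nn
⇒ N over [I-1,I-2,II-1,II-2,II-3,II-4,II-5,III-1,III-2]: 64 consistent
V/I-1 aff ·: Vv|VV
V/I-2 ? ·: vv|Vv|VV
V/II-1 ? I-1×I-2: vv|Vv|VV
V/II-2 ? ·: vv|Vv|VV
V/II-3 aff I-1×I-2: Vv|VV
V/II-4 ? ·: vv|Vv|VV
V/II-5 ? I-1×I-2: vv|Vv|VV
V/III-1 aff II-1×II-2: Vv|VV
V/III-2 aff II-4×II-3: Vv|VV
⇒ V over [I-1,I-2,II-1,II-2,II-3,II-4,II-5,III-1,III-2]: 732 consistent

III-2 ∈ {KK Nn VV, KK Nn Vv, KK nn VV, KK nn Vv, Kk Nn VV, Kk Nn Vv, Kk nn VV, Kk nn Vv, kk Nn VV, kk Nn Vv, kk nn VV, kk nn Vv}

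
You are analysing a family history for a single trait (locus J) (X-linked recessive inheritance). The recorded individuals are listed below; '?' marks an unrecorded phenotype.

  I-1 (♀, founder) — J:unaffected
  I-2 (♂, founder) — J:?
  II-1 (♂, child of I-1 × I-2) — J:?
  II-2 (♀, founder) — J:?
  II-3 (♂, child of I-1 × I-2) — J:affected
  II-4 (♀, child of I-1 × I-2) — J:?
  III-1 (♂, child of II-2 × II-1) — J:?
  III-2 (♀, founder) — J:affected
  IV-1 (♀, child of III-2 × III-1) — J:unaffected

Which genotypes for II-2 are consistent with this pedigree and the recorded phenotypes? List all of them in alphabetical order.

II-2 ∈ {X^JX^J, X^JX^j}

J/I-1 un ·: X^JX^j
J/I-2 ? ·: X^JY|X^jY
J/II-1 ? I-1×I-2: X^JY|X^jY
J/II-2 ? ·: X^JX^J|X^JX^j
J/II-3 aff I-1×I-2: X^jY
J/II-4 ? I-1×I-2: X^JX^J|X^JX^j|X^jX^j
J/III-1 ? II-2×II-1: X^JY
J/III-2 aff ·: X^jX^j
J/IV-1 un III-2×III-1: X^JX^j
⇒ J over [I-1,I-2,II-1,II-2,II-3,II-4,III-1,III-2,IV-1]: 16 consistent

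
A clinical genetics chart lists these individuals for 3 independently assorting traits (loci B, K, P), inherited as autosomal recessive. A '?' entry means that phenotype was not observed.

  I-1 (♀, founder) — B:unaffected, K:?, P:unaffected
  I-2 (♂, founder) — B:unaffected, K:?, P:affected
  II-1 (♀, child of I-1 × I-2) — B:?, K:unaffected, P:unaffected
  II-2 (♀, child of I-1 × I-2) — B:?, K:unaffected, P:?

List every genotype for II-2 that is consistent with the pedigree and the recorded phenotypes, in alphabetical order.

B/I-1 un ·: BB|Bb
B/I-2 un ·: BB|Bb
B/II-1 ? I-1×I-2: BB|Bb|bb
B/II-2 ? I-1×I-2: BB|Bb|bb
⇒ B over [I-1,I-2,II-1,II-2]: 18 consistent
K/I-1 ? ·: KK|Kk|kk
K/I-2 ? ·: KK|Kk|kk
K/II-1 un I-1×I-2: KK|Kk
K/II-2 un I-1×I-2: KK|Kk
⇒ K over [I-1,I-2,II-1,II-2]: 17 consistent
P/I-1 un ·: PP|Pp
P/I-2 aff ·: pp
P/II-1 un I-1×I-2: Pp
P/II-2 ? I-1×I-2: Pp|pp
⇒ P over [I-1,I-2,II-1,II-2]: 3 consistent

II-2 ∈ {BB KK Pp, BB KK pp, BB Kk Pp, BB Kk pp, Bb KK Pp, Bb KK pp, Bb Kk Pp, Bb Kk pp, bb KK Pp, bb KK pp, bb Kk Pp, bb Kk pp}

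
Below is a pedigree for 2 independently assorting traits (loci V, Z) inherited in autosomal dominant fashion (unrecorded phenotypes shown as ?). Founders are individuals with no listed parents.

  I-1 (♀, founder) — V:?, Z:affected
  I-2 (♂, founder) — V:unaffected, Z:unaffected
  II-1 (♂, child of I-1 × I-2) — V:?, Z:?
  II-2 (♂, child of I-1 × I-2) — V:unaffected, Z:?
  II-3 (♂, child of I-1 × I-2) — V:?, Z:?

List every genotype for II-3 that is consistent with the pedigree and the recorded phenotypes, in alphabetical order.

V/I-1 ? ·: vv|Vv
V/I-2 un ·: vv
V/II-1 ? I-1×I-2: vv|Vv
V/II-2 un I-1×I-2: vv
V/II-3 ? I-1×I-2: vv|Vv
⇒ V over [I-1,I-2,II-1,II-2,II-3]: 5 consistent
Z/I-1 aff ·: Zz|ZZ
Z/I-2 un ·: zz
Z/II-1 ? I-1×I-2: zz|Zz
Z/II-2 ? I-1×I-2: zz|Zz
Z/II-3 ? I-1×I-2: zz|Zz
⇒ Z over [I-1,I-2,II-1,II-2,II-3]: 9 consistent

II-3 ∈ {Vv Zz, Vv zz, vv Zz, vv zz}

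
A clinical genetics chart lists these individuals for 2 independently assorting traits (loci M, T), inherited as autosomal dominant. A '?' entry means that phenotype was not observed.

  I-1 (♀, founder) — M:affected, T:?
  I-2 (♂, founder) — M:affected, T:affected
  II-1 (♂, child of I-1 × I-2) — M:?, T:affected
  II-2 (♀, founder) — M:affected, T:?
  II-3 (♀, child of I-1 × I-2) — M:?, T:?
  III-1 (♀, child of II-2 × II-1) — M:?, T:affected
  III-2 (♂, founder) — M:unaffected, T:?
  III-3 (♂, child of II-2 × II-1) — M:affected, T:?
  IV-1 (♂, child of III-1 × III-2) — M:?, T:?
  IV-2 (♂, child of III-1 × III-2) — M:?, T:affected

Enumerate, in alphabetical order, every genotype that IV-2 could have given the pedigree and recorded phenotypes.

M/I-1 aff ·: Mm|MM
M/I-2 aff ·: Mm|MM
M/II-1 ? I-1×I-2: mm|Mm|MM
M/II-2 aff ·: Mm|MM
M/II-3 ? I-1×I-2: mm|Mm|MM
M/III-1 ? II-2×II-1: mm|Mm|MM
M/III-2 un ·: mm
M/III-3 aff II-2×II-1: Mm|MM
M/IV-1 ? III-1×III-2: mm|Mm
M/IV-2 ? III-1×III-2: mm|Mm
⇒ M over [I-1,I-2,II-1,II-2,II-3,III-1,III-2,III-3,IV-1,IV-2]: 269 consistent
T/I-1 ? ·: tt|Tt|TT
T/I-2 aff ·: Tt|TT
T/II-1 aff I-1×I-2: Tt|TT
T/II-2 ? ·: tt|Tt|TT
T/II-3 ? I-1×I-2: tt|Tt|TT
T/III-1 aff II-2×II-1: Tt|TT
T/III-2 ? ·: tt|Tt|TT
T/III-3 ? II-2×II-1: tt|Tt|TT
T/IV-1 ? III-1×III-2: tt|Tt|TT
T/IV-2 aff III-1×III-2: Tt|TT
⇒ T over [I-1,I-2,II-1,II-2,II-3,III-1,III-2,III-3,IV-1,IV-2]: 1572 consistent

IV-2 ∈ {Mm TT, Mm Tt, mm TT, mm Tt}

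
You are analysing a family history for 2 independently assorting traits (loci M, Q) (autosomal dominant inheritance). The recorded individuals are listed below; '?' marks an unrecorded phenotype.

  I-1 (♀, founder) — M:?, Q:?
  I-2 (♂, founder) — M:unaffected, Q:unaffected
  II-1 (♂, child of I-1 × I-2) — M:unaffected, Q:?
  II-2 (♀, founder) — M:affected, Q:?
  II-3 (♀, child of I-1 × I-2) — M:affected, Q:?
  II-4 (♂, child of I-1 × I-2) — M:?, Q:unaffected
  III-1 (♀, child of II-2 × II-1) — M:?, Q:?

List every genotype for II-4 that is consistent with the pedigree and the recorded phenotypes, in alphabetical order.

M/I-1 ? ·: Mm
M/I-2 un ·: mm
M/II-1 un I-1×I-2: mm
M/II-2 aff ·: Mm|MM
M/II-3 aff I-1×I-2: Mm
M/II-4 ? I-1×I-2: mm|Mm
M/III-1 ? II-2×II-1: mm|Mm
⇒ M over [I-1,I-2,II-1,II-2,II-3,II-4,III-1]: 6 consistent
Q/I-1 ? ·: qq|Qq
Q/I-2 un ·: qq
Q/II-1 ? I-1×I-2: qq|Qq
Q/II-2 ? ·: qq|Qq|QQ
Q/II-3 ? I-1×I-2: qq|Qq
Q/II-4 un I-1×I-2: qq
Q/III-1 ? II-2×II-1: qq|Qq|QQ
⇒ Q over [I-1,I-2,II-1,II-2,II-3,II-4,III-1]: 26 consistent

II-4 ∈ {Mm qq, mm qq}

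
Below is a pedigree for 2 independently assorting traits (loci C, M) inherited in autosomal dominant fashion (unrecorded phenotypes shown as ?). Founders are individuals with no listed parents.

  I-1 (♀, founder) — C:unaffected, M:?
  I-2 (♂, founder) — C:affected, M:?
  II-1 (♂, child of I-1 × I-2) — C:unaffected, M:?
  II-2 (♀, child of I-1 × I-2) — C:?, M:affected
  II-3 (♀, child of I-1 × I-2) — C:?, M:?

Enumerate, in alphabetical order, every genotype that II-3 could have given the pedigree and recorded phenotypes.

II-3 ∈ {Cc MM, Cc Mm, Cc mm, cc MM, cc Mm, cc mm}

C/I-1 un ·: cc
C/I-2 aff ·: Cc
C/II-1 un I-1×I-2: cc
C/II-2 ? I-1×I-2: cc|Cc
C/II-3 ? I-1×I-2: cc|Cc
⇒ C over [I-1,I-2,II-1,II-2,II-3]: 4 consistent
M/I-1 ? ·: mm|Mm|MM
M/I-2 ? ·: mm|Mm|MM
M/II-1 ? I-1×I-2: mm|Mm|MM
M/II-2 aff I-1×I-2: Mm|MM
M/II-3 ? I-1×I-2: mm|Mm|MM
⇒ M over [I-1,I-2,II-1,II-2,II-3]: 45 consistent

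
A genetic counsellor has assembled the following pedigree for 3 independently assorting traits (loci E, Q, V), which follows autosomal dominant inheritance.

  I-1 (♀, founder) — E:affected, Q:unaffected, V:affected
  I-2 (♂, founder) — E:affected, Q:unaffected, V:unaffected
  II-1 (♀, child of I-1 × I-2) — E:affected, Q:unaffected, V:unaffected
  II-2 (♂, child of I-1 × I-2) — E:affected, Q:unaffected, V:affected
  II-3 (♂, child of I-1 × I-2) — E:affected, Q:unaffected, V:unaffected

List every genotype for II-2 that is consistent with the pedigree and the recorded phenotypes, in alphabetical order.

II-2 ∈ {EE qq Vv, Ee qq Vv}

E/I-1 aff ·: Ee|EE
E/I-2 aff ·: Ee|EE
E/II-1 aff I-1×I-2: Ee|EE
E/II-2 aff I-1×I-2: Ee|EE
E/II-3 aff I-1×I-2: Ee|EE
⇒ E over [I-1,I-2,II-1,II-2,II-3]: 25 consistent
Q/I-1 un ·: qq
Q/I-2 un ·: qq
Q/II-1 un I-1×I-2: qq
Q/II-2 un I-1×I-2: qq
Q/II-3 un I-1×I-2: qq
⇒ Q over [I-1,I-2,II-1,II-2,II-3]: 1 consistent
V/I-1 aff ·: Vv
V/I-2 un ·: vv
V/II-1 un I-1×I-2: vv
V/II-2 aff I-1×I-2: Vv
V/II-3 un I-1×I-2: vv
⇒ V over [I-1,I-2,II-1,II-2,II-3]: 1 consistent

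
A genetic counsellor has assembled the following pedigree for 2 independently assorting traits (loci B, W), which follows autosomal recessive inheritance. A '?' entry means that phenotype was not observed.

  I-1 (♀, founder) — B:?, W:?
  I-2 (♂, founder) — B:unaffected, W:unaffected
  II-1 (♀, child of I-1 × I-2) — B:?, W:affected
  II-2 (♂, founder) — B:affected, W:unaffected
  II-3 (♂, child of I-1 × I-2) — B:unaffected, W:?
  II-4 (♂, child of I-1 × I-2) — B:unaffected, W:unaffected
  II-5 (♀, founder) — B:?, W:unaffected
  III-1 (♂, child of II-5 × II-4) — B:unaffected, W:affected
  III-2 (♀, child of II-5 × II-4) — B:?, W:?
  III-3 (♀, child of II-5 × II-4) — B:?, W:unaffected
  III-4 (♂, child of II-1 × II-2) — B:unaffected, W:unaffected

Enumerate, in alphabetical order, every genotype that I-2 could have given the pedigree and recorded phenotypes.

B/I-1 ? ·: BB|Bb|bb
B/I-2 un ·: BB|Bb
B/II-1 ? I-1×I-2: BB|Bb
B/II-2 aff ·: bb
B/II-3 un I-1×I-2: BB|Bb
B/II-4 un I-1×I-2: BB|Bb
B/II-5 ? ·: BB|Bb|bb
B/III-1 un II-5×II-4: BB|Bb
B/III-2 ? II-5×II-4: BB|Bb|bb
B/III-3 ? II-5×II-4: BB|Bb|bb
B/III-4 un II-1×II-2: Bb
⇒ B over [I-1,I-2,II-1,II-2,II-3,II-4,II-5,III-1,III-2,III-3,III-4]: 550 consistent
W/I-1 ? ·: Ww|ww
W/I-2 un ·: Ww
W/II-1 aff I-1×I-2: ww
W/II-2 un ·: WW|Ww
W/II-3 ? I-1×I-2: WW|Ww|ww
W/II-4 un I-1×I-2: Ww
W/II-5 un ·: Ww
W/III-1 aff II-5×II-4: ww
W/III-2 ? II-5×II-4: WW|Ww|ww
W/III-3 un II-5×II-4: WW|Ww
W/III-4 un II-1×II-2: Ww
⇒ W over [I-1,I-2,II-1,II-2,II-3,II-4,II-5,III-1,III-2,III-3,III-4]: 60 consistent

I-2 ∈ {BB Ww, Bb Ww}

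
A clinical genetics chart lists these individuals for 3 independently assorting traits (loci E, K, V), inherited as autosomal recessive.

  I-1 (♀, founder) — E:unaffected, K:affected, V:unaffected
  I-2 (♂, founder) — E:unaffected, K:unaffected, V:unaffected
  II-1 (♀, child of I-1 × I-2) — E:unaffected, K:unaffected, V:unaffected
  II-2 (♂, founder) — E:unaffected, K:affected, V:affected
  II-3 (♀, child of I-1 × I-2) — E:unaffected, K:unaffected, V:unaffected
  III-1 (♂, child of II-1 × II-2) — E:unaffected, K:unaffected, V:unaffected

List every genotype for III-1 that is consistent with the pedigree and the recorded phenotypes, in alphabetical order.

E/I-1 un ·: EE|Ee
E/I-2 un ·: EE|Ee
E/II-1 un I-1×I-2: EE|Ee
E/II-2 un ·: EE|Ee
E/II-3 un I-1×I-2: EE|Ee
E/III-1 un II-1×II-2: EE|Ee
⇒ E over [I-1,I-2,II-1,II-2,II-3,III-1]: 45 consistent
K/I-1 aff ·: kk
K/I-2 un ·: KK|Kk
K/II-1 un I-1×I-2: Kk
K/II-2 aff ·: kk
K/II-3 un I-1×I-2: Kk
K/III-1 un II-1×II-2: Kk
⇒ K over [I-1,I-2,II-1,II-2,II-3,III-1]: 2 consistent
V/I-1 un ·: VV|Vv
V/I-2 un ·: VV|Vv
V/II-1 un I-1×I-2: VV|Vv
V/II-2 aff ·: vv
V/II-3 un I-1×I-2: VV|Vv
V/III-1 un II-1×II-2: Vv
⇒ V over [I-1,I-2,II-1,II-2,II-3,III-1]: 13 consistent

III-1 ∈ {EE Kk Vv, Ee Kk Vv}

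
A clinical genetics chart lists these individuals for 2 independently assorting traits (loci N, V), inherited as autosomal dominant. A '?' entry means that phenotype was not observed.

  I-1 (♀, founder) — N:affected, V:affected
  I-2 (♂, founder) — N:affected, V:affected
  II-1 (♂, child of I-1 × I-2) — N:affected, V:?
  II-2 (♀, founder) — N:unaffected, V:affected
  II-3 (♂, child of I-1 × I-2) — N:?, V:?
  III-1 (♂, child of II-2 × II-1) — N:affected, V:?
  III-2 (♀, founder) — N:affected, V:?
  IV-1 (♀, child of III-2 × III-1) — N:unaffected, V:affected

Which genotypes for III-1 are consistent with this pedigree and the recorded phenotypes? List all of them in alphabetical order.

N/I-1 aff ·: Nn|NN
N/I-2 aff ·: Nn|NN
N/II-1 aff I-1×I-2: Nn|NN
N/II-2 un ·: nn
N/II-3 ? I-1×I-2: nn|Nn|NN
N/III-1 aff II-2×II-1: Nn
N/III-2 aff ·: Nn
N/IV-1 un III-2×III-1: nn
⇒ N over [I-1,I-2,II-1,II-2,II-3,III-1,III-2,IV-1]: 15 consistent
V/I-1 aff ·: Vv|VV
V/I-2 aff ·: Vv|VV
V/II-1 ? I-1×I-2: vv|Vv|VV
V/II-2 aff ·: Vv|VV
V/II-3 ? I-1×I-2: vv|Vv|VV
V/III-1 ? II-2×II-1: vv|Vv|VV
V/III-2 ? ·: vv|Vv|VV
V/IV-1 aff III-2×III-1: Vv|VV
⇒ V over [I-1,I-2,II-1,II-2,II-3,III-1,III-2,IV-1]: 280 consistent

III-1 ∈ {Nn VV, Nn Vv, Nn vv}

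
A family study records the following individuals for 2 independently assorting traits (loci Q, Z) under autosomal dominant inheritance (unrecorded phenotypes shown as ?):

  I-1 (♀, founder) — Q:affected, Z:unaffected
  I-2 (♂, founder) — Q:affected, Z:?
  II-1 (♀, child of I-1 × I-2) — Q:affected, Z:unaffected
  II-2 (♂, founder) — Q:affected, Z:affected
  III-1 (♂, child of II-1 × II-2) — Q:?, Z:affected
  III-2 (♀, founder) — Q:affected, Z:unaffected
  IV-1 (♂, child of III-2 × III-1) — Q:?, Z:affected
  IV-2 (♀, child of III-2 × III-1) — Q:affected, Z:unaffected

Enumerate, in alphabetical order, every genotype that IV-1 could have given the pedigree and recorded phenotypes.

Q/I-1 aff ·: Qq|QQ
Q/I-2 aff ·: Qq|QQ
Q/II-1 aff I-1×I-2: Qq|QQ
Q/II-2 aff ·: Qq|QQ
Q/III-1 ? II-1×II-2: qq|Qq|QQ
Q/III-2 aff ·: Qq|QQ
Q/IV-1 ? III-2×III-1: qq|Qq|QQ
Q/IV-2 aff III-2×III-1: Qq|QQ
⇒ Q over [I-1,I-2,II-1,II-2,III-1,III-2,IV-1,IV-2]: 179 consistent
Z/I-1 un ·: zz
Z/I-2 ? ·: zz|Zz
Z/II-1 un I-1×I-2: zz
Z/II-2 aff ·: Zz|ZZ
Z/III-1 aff II-1×II-2: Zz
Z/III-2 un ·: zz
Z/IV-1 aff III-2×III-1: Zz
Z/IV-2 un III-2×III-1: zz
⇒ Z over [I-1,I-2,II-1,II-2,III-1,III-2,IV-1,IV-2]: 4 consistent

IV-1 ∈ {QQ Zz, Qq Zz, qq Zz}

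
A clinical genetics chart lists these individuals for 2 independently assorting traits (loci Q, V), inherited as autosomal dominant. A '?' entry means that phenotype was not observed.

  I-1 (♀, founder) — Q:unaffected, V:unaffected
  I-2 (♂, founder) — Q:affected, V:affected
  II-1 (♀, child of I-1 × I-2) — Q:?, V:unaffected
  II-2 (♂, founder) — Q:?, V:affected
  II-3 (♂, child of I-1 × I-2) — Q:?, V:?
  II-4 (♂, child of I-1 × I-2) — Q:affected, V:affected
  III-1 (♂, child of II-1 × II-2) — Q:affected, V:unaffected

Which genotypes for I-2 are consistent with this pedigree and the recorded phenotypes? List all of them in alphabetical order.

I-2 ∈ {QQ Vv, Qq Vv}

Q/I-1 un ·: qq
Q/I-2 aff ·: Qq|QQ
Q/II-1 ? I-1×I-2: qq|Qq
Q/II-2 ? ·: qq|Qq|QQ
Q/II-3 ? I-1×I-2: qq|Qq
Q/II-4 aff I-1×I-2: Qq
Q/III-1 aff II-1×II-2: Qq|QQ
⇒ Q over [I-1,I-2,II-1,II-2,II-3,II-4,III-1]: 19 consistent
V/I-1 un ·: vv
V/I-2 aff ·: Vv
V/II-1 un I-1×I-2: vv
V/II-2 aff ·: Vv
V/II-3 ? I-1×I-2: vv|Vv
V/II-4 aff I-1×I-2: Vv
V/III-1 un II-1×II-2: vv
⇒ V over [I-1,I-2,II-1,II-2,II-3,II-4,III-1]: 2 consistent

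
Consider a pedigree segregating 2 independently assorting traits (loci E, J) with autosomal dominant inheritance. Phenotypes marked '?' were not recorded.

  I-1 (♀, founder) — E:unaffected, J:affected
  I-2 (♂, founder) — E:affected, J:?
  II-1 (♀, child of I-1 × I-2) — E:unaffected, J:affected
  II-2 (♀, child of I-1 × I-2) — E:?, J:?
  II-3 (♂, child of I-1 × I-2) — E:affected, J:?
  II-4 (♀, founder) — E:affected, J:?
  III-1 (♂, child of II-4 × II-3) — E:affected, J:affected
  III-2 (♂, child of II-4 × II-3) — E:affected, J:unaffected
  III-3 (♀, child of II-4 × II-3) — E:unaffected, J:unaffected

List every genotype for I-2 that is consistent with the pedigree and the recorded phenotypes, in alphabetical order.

E/I-1 un ·: ee
E/I-2 aff ·: Ee
E/II-1 un I-1×I-2: ee
E/II-2 ? I-1×I-2: ee|Ee
E/II-3 aff I-1×I-2: Ee
E/II-4 aff ·: Ee
E/III-1 aff II-4×II-3: Ee|EE
E/III-2 aff II-4×II-3: Ee|EE
E/III-3 un II-4×II-3: ee
⇒ E over [I-1,I-2,II-1,II-2,II-3,II-4,III-1,III-2,III-3]: 8 consistent
J/I-1 aff ·: Jj|JJ
J/I-2 ? ·: jj|Jj|JJ
J/II-1 aff I-1×I-2: Jj|JJ
J/II-2 ? I-1×I-2: jj|Jj|JJ
J/II-3 ? I-1×I-2: jj|Jj
J/II-4 ? ·: jj|Jj
J/III-1 aff II-4×II-3: Jj|JJ
J/III-2 un II-4×II-3: jj
J/III-3 un II-4×II-3: jj
⇒ J over [I-1,I-2,II-1,II-2,II-3,II-4,III-1,III-2,III-3]: 59 consistent

I-2 ∈ {Ee JJ, Ee Jj, Ee jj}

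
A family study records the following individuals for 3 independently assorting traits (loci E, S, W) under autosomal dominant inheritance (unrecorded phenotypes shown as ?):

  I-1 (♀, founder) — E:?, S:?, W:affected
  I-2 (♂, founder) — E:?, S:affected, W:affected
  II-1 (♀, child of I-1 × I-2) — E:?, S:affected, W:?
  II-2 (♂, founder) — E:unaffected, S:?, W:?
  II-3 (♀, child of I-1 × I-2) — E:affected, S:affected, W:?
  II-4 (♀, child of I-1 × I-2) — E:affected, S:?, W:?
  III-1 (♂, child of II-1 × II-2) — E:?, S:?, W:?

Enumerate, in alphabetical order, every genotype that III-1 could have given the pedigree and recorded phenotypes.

E/I-1 ? ·: ee|Ee|EE
E/I-2 ? ·: ee|Ee|EE
E/II-1 ? I-1×I-2: ee|Ee|EE
E/II-2 un ·: ee
E/II-3 aff I-1×I-2: Ee|EE
E/II-4 aff I-1×I-2: Ee|EE
E/III-1 ? II-1×II-2: ee|Ee
⇒ E over [I-1,I-2,II-1,II-2,II-3,II-4,III-1]: 51 consistent
S/I-1 ? ·: ss|Ss|SS
S/I-2 aff ·: Ss|SS
S/II-1 aff I-1×I-2: Ss|SS
S/II-2 ? ·: ss|Ss|SS
S/II-3 aff I-1×I-2: Ss|SS
S/II-4 ? I-1×I-2: ss|Ss|SS
S/III-1 ? II-1×II-2: ss|Ss|SS
⇒ S over [I-1,I-2,II-1,II-2,II-3,II-4,III-1]: 179 consistent
W/I-1 aff ·: Ww|WW
W/I-2 aff ·: Ww|WW
W/II-1 ? I-1×I-2: ww|Ww|WW
W/II-2 ? ·: ww|Ww|WW
W/II-3 ? I-1×I-2: ww|Ww|WW
W/II-4 ? I-1×I-2: ww|Ww|WW
W/III-1 ? II-1×II-2: ww|Ww|WW
⇒ W over [I-1,I-2,II-1,II-2,II-3,II-4,III-1]: 227 consistent

III-1 ∈ {Ee SS WW, Ee SS Ww, Ee SS ww, Ee Ss WW, Ee Ss Ww, Ee Ss ww, Ee ss WW, Ee ss Ww, Ee ss ww, ee SS WW, ee SS Ww, ee SS ww, ee Ss WW, ee Ss Ww, ee Ss ww, ee ss WW, ee ss Ww, ee ss ww}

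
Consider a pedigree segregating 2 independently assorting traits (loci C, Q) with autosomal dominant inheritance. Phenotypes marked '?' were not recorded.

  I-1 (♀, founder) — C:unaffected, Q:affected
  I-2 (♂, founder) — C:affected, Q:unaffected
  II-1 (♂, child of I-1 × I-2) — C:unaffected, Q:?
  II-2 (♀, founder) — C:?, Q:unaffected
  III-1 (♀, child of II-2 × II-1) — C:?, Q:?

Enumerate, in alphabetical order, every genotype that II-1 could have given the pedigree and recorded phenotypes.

C/I-1 un ·: cc
C/I-2 aff ·: Cc
C/II-1 un I-1×I-2: cc
C/II-2 ? ·: cc|Cc|CC
C/III-1 ? II-2×II-1: cc|Cc
⇒ C over [I-1,I-2,II-1,II-2,III-1]: 4 consistent
Q/I-1 aff ·: Qq|QQ
Q/I-2 un ·: qq
Q/II-1 ? I-1×I-2: qq|Qq
Q/II-2 un ·: qq
Q/III-1 ? II-2×II-1: qq|Qq
⇒ Q over [I-1,I-2,II-1,II-2,III-1]: 5 consistent

II-1 ∈ {cc Qq, cc qq}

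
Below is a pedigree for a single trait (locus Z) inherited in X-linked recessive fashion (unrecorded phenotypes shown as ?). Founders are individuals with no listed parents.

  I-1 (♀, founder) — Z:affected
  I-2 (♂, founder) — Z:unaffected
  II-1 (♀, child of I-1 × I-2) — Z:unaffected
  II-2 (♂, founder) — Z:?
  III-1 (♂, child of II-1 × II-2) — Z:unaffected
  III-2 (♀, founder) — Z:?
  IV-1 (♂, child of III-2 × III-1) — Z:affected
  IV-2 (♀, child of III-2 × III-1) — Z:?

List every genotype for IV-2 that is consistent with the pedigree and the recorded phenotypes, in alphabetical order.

Z/I-1 aff ·: X^zX^z
Z/I-2 un ·: X^ZY
Z/II-1 un I-1×I-2: X^ZX^z
Z/II-2 ? ·: X^ZY|X^zY
Z/III-1 un II-1×II-2: X^ZY
Z/III-2 ? ·: X^ZX^z|X^zX^z
Z/IV-1 aff III-2×III-1: X^zY
Z/IV-2 ? III-2×III-1: X^ZX^Z|X^ZX^z
⇒ Z over [I-1,I-2,II-1,II-2,III-1,III-2,IV-1,IV-2]: 6 consistent

IV-2 ∈ {X^ZX^Z, X^ZX^z}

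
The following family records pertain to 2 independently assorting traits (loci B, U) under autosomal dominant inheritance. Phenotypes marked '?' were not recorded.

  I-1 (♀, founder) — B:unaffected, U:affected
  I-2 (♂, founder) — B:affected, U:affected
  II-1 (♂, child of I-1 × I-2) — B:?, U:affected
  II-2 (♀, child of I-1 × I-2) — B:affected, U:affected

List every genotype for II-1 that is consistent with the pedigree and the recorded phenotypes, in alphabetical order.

II-1 ∈ {Bb UU, Bb Uu, bb UU, bb Uu}

B/I-1 un ·: bb
B/I-2 aff ·: Bb|BB
B/II-1 ? I-1×I-2: bb|Bb
B/II-2 aff I-1×I-2: Bb
⇒ B over [I-1,I-2,II-1,II-2]: 3 consistent
U/I-1 aff ·: Uu|UU
U/I-2 aff ·: Uu|UU
U/II-1 aff I-1×I-2: Uu|UU
U/II-2 aff I-1×I-2: Uu|UU
⇒ U over [I-1,I-2,II-1,II-2]: 13 consistent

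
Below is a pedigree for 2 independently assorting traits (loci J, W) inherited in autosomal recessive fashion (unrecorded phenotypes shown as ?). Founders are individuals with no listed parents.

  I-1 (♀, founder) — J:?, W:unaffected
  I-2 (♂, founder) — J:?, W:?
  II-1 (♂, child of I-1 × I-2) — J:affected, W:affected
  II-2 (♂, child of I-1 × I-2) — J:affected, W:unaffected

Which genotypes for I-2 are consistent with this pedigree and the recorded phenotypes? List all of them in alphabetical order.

I-2 ∈ {Jj Ww, Jj ww, jj Ww, jj ww}

J/I-1 ? ·: Jj|jj
J/I-2 ? ·: Jj|jj
J/II-1 aff I-1×I-2: jj
J/II-2 aff I-1×I-2: jj
⇒ J over [I-1,I-2,II-1,II-2]: 4 consistent
W/I-1 un ·: Ww
W/I-2 ? ·: Ww|ww
W/II-1 aff I-1×I-2: ww
W/II-2 un I-1×I-2: WW|Ww
⇒ W over [I-1,I-2,II-1,II-2]: 3 consistent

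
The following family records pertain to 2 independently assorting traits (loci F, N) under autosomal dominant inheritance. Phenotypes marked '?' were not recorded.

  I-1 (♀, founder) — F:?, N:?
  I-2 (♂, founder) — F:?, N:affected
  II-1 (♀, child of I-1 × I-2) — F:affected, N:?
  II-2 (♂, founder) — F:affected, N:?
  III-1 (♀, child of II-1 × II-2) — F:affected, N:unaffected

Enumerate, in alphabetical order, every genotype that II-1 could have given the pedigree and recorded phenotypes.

F/I-1 ? ·: ff|Ff|FF
F/I-2 ? ·: ff|Ff|FF
F/II-1 aff I-1×I-2: Ff|FF
F/II-2 aff ·: Ff|FF
F/III-1 aff II-1×II-2: Ff|FF
⇒ F over [I-1,I-2,II-1,II-2,III-1]: 40 consistent
N/I-1 ? ·: nn|Nn|NN
N/I-2 aff ·: Nn|NN
N/II-1 ? I-1×I-2: nn|Nn
N/II-2 ? ·: nn|Nn
N/III-1 un II-1×II-2: nn
⇒ N over [I-1,I-2,II-1,II-2,III-1]: 14 consistent

II-1 ∈ {FF Nn, FF nn, Ff Nn, Ff nn}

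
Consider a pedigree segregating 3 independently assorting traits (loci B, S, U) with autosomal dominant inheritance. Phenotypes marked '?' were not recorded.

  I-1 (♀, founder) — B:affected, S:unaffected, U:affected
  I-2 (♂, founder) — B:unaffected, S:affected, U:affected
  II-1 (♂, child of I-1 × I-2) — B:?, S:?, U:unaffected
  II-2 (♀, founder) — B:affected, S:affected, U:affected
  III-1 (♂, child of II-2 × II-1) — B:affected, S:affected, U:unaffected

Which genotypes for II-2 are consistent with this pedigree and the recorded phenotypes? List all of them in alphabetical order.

II-2 ∈ {BB SS Uu, BB Ss Uu, Bb SS Uu, Bb Ss Uu}

B/I-1 aff ·: Bb|BB
B/I-2 un ·: bb
B/II-1 ? I-1×I-2: bb|Bb
B/II-2 aff ·: Bb|BB
B/III-1 aff II-2×II-1: Bb|BB
⇒ B over [I-1,I-2,II-1,II-2,III-1]: 10 consistent
S/I-1 un ·: ss
S/I-2 aff ·: Ss|SS
S/II-1 ? I-1×I-2: ss|Ss
S/II-2 aff ·: Ss|SS
S/III-1 aff II-2×II-1: Ss|SS
⇒ S over [I-1,I-2,II-1,II-2,III-1]: 10 consistent
U/I-1 aff ·: Uu
U/I-2 aff ·: Uu
U/II-1 un I-1×I-2: uu
U/II-2 aff ·: Uu
U/III-1 un II-2×II-1: uu
⇒ U over [I-1,I-2,II-1,II-2,III-1]: 1 consistent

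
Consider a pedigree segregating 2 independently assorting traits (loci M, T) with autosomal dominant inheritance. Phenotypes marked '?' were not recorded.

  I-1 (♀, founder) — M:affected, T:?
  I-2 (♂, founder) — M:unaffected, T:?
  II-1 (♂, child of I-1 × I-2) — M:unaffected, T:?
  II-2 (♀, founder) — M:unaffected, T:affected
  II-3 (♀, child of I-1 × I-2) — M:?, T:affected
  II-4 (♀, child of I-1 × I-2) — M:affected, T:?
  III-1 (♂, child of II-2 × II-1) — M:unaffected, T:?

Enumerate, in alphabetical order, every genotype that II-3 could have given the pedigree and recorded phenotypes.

M/I-1 aff ·: Mm
M/I-2 un ·: mm
M/II-1 un I-1×I-2: mm
M/II-2 un ·: mm
M/II-3 ? I-1×I-2: mm|Mm
M/II-4 aff I-1×I-2: Mm
M/III-1 un II-2×II-1: mm
⇒ M over [I-1,I-2,II-1,II-2,II-3,II-4,III-1]: 2 consistent
T/I-1 ? ·: tt|Tt|TT
T/I-2 ? ·: tt|Tt|TT
T/II-1 ? I-1×I-2: tt|Tt|TT
T/II-2 aff ·: Tt|TT
T/II-3 aff I-1×I-2: Tt|TT
T/II-4 ? I-1×I-2: tt|Tt|TT
T/III-1 ? II-2×II-1: tt|Tt|TT
⇒ T over [I-1,I-2,II-1,II-2,II-3,II-4,III-1]: 175 consistent

II-3 ∈ {Mm TT, Mm Tt, mm TT, mm Tt}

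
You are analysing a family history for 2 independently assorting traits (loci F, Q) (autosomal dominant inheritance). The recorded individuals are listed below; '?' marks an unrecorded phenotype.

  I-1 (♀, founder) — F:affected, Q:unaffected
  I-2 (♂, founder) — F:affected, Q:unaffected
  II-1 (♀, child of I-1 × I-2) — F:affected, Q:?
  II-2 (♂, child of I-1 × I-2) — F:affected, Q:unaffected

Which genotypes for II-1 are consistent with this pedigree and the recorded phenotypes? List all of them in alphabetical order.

F/I-1 aff ·: Ff|FF
F/I-2 aff ·: Ff|FF
F/II-1 aff I-1×I-2: Ff|FF
F/II-2 aff I-1×I-2: Ff|FF
⇒ F over [I-1,I-2,II-1,II-2]: 13 consistent
Q/I-1 un ·: qq
Q/I-2 un ·: qq
Q/II-1 ? I-1×I-2: qq
Q/II-2 un I-1×I-2: qq
⇒ Q over [I-1,I-2,II-1,II-2]: 1 consistent

II-1 ∈ {FF qq, Ff qq}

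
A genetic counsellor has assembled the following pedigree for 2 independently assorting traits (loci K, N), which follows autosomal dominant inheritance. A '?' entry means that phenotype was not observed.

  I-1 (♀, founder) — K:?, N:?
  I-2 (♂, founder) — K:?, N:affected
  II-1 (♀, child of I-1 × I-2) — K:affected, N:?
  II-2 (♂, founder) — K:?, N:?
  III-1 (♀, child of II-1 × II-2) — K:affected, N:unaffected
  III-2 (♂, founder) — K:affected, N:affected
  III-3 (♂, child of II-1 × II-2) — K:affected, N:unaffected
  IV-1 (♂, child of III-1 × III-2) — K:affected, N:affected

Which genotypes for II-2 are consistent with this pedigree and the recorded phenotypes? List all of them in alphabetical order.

K/I-1 ? ·: kk|Kk|KK
K/I-2 ? ·: kk|Kk|KK
K/II-1 aff I-1×I-2: Kk|KK
K/II-2 ? ·: kk|Kk|KK
K/III-1 aff II-1×II-2: Kk|KK
K/III-2 aff ·: Kk|KK
K/III-3 aff II-1×II-2: Kk|KK
K/IV-1 aff III-1×III-2: Kk|KK
⇒ K over [I-1,I-2,II-1,II-2,III-1,III-2,III-3,IV-1]: 308 consistent
N/I-1 ? ·: nn|Nn|NN
N/I-2 aff ·: Nn|NN
N/II-1 ? I-1×I-2: nn|Nn
N/II-2 ? ·: nn|Nn
N/III-1 un II-1×II-2: nn
N/III-2 aff ·: Nn|NN
N/III-3 un II-1×II-2: nn
N/IV-1 aff III-1×III-2: Nn
⇒ N over [I-1,I-2,II-1,II-2,III-1,III-2,III-3,IV-1]: 28 consistent

II-2 ∈ {KK Nn, KK nn, Kk Nn, Kk nn, kk Nn, kk nn}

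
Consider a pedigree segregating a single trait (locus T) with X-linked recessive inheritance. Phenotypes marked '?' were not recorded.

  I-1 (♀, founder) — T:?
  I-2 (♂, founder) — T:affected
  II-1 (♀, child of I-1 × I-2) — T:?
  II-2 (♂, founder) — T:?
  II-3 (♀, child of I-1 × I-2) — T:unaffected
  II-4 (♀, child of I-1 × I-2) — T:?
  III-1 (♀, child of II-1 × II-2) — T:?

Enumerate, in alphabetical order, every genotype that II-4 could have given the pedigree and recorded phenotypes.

II-4 ∈ {X^TX^t, X^tX^t}

T/I-1 ? ·: X^TX^T|X^TX^t
T/I-2 aff ·: X^tY
T/II-1 ? I-1×I-2: X^TX^t|X^tX^t
T/II-2 ? ·: X^TY|X^tY
T/II-3 un I-1×I-2: X^TX^t
T/II-4 ? I-1×I-2: X^TX^t|X^tX^t
T/III-1 ? II-1×II-2: X^TX^T|X^TX^t|X^tX^t
⇒ T over [I-1,I-2,II-1,II-2,II-3,II-4,III-1]: 16 consistent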